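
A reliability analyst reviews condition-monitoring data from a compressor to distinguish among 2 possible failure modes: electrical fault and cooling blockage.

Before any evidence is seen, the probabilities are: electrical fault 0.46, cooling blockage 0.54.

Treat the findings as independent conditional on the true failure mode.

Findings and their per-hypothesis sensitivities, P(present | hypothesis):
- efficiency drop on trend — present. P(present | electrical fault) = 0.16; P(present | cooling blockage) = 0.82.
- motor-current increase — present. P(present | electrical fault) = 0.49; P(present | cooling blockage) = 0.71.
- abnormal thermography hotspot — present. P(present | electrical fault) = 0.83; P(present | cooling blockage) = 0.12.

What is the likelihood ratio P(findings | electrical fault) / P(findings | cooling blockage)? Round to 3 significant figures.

Joint likelihood of the evidence pattern under each hypothesis:
  electrical fault: 0.16 × 0.49 × 0.83 = 0.065072
  cooling blockage: 0.82 × 0.71 × 0.12 = 0.069864
Bayes factor = 0.065072 / 0.069864 ≈ 0.931

0.931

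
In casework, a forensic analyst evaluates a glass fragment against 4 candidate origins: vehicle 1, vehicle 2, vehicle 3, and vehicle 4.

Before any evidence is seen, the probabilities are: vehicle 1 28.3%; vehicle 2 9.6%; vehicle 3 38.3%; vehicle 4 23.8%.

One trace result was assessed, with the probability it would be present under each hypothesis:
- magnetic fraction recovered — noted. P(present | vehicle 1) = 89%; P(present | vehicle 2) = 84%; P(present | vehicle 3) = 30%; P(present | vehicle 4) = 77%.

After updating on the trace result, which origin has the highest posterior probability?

vehicle 1

For each hypothesis, the unnormalized posterior weight is prior × likelihood:
  vehicle 1: 0.283 × 0.89 = 0.25187
  vehicle 2: 0.096 × 0.84 = 0.08064
  vehicle 3: 0.383 × 0.30 = 0.1149
  vehicle 4: 0.238 × 0.77 = 0.18326
The unnormalized weights sum to 0.63067.
P(vehicle 1 | evidence) ≈ 0.25187 / 0.63067 ≈ 0.399
P(vehicle 2 | evidence) ≈ 0.08064 / 0.63067 ≈ 0.128
P(vehicle 3 | evidence) ≈ 0.1149 / 0.63067 ≈ 0.182
P(vehicle 4 | evidence) ≈ 0.18326 / 0.63067 ≈ 0.291
The largest is 0.399, so vehicle 1 is most probable.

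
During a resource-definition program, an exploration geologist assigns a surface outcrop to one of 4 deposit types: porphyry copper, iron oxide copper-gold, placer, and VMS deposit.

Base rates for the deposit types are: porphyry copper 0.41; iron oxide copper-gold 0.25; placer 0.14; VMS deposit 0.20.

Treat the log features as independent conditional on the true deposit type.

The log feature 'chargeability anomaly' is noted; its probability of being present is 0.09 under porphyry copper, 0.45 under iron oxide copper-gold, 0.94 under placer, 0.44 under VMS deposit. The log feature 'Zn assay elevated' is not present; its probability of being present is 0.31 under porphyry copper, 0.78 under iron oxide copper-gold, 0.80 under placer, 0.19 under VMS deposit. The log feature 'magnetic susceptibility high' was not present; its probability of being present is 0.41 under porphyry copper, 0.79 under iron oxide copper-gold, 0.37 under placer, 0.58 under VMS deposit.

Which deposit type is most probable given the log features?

VMS deposit

Multiply each prior by the joint likelihood of the log feature pattern (using 1 − P(present | H) for each absent log feature):
  porphyry copper: 0.41 × 0.09 × (1 − 0.31) × (1 − 0.41) = 0.015022
  iron oxide copper-gold: 0.25 × 0.45 × (1 − 0.78) × (1 − 0.79) = 0.0051975
  placer: 0.14 × 0.94 × (1 − 0.80) × (1 − 0.37) = 0.016582
  VMS deposit: 0.20 × 0.44 × (1 − 0.19) × (1 − 0.58) = 0.029938
The unnormalized weights sum to 0.066739.
P(porphyry copper | evidence) ≈ 0.015022 / 0.066739 ≈ 0.225
P(iron oxide copper-gold | evidence) ≈ 0.0051975 / 0.066739 ≈ 0.078
P(placer | evidence) ≈ 0.016582 / 0.066739 ≈ 0.248
P(VMS deposit | evidence) ≈ 0.029938 / 0.066739 ≈ 0.449
The largest is 0.449, so VMS deposit is most probable.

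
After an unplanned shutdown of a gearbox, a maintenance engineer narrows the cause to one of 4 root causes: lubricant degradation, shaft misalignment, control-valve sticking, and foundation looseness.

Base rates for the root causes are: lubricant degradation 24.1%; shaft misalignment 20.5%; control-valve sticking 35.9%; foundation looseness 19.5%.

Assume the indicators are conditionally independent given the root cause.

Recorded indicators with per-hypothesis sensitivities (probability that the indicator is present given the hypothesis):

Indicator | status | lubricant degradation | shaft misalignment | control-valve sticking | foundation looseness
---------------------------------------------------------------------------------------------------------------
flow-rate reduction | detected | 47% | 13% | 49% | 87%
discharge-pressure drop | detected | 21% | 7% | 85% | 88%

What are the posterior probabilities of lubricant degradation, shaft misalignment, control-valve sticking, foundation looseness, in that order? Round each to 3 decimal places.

0.073, 0.006, 0.461, 0.460

For each hypothesis, the unnormalized posterior weight is prior × product of the indicator likelihoods:
  lubricant degradation: 0.241 × 0.47 × 0.21 = 0.023787
  shaft misalignment: 0.205 × 0.13 × 0.07 = 0.0018655
  control-valve sticking: 0.359 × 0.49 × 0.85 = 0.14952
  foundation looseness: 0.195 × 0.87 × 0.88 = 0.14929
Normalizing constant Z = 0.023787 + 0.0018655 + 0.14952 + 0.14929 = 0.32447.
P(lubricant degradation | evidence) = 0.023787 / 0.32447 ≈ 0.073
P(shaft misalignment | evidence) = 0.0018655 / 0.32447 ≈ 0.006
P(control-valve sticking | evidence) = 0.14952 / 0.32447 ≈ 0.461
P(foundation looseness | evidence) = 0.14929 / 0.32447 ≈ 0.460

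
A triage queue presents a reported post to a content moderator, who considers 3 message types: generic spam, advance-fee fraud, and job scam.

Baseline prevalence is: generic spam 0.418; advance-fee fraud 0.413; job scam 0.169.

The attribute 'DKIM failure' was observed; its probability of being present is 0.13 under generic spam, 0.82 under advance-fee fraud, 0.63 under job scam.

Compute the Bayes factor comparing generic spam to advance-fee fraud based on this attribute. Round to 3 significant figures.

0.159

The Bayes factor is the ratio of the two likelihoods.
  generic spam: 0.13
  advance-fee fraud: 0.82
Bayes factor = 0.13 / 0.82 ≈ 0.159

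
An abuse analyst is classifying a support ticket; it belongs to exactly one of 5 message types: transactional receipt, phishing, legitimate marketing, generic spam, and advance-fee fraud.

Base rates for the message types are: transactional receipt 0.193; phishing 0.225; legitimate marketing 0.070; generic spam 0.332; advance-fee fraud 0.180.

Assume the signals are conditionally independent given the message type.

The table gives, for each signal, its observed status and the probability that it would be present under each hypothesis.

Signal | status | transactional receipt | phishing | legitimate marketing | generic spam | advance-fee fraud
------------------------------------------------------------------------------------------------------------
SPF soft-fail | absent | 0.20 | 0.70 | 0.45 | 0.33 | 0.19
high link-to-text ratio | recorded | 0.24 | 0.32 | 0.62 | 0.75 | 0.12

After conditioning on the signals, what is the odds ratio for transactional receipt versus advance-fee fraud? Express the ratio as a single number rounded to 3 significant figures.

The normalizing constant cancels in an odds ratio, so compute prior × likelihood for the two hypotheses only (using 1 − P(present | H) for each absent signal):
  transactional receipt: 0.193 × (1 − 0.20) × 0.24 = 0.037056
  advance-fee fraud: 0.180 × (1 − 0.19) × 0.12 = 0.017496
Odds(transactional receipt : advance-fee fraud) = 0.037056 / 0.017496 ≈ 2.12.

2.12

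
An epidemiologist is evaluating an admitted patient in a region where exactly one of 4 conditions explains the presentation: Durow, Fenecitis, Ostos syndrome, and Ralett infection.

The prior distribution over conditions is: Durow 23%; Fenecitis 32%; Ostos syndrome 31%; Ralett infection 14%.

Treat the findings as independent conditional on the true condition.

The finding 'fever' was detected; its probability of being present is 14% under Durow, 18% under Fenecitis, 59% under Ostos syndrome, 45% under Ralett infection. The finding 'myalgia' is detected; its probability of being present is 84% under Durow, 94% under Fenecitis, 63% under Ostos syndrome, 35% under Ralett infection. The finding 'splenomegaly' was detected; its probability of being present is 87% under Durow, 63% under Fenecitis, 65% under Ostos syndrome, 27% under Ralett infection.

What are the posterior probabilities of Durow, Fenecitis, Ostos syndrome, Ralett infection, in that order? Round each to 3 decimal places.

By Bayes' rule with conditional independence, the unnormalized weight for each hypothesis is prior × ∏ likelihoods:
  Durow: 0.23 × 0.14 × 0.84 × 0.87 = 0.023532
  Fenecitis: 0.32 × 0.18 × 0.94 × 0.63 = 0.034111
  Ostos syndrome: 0.31 × 0.59 × 0.63 × 0.65 = 0.074898
  Ralett infection: 0.14 × 0.45 × 0.35 × 0.27 = 0.0059535
Normalizing constant Z = 0.023532 + 0.034111 + 0.074898 + 0.0059535 = 0.13849.
P(Durow | evidence) = 0.023532 / 0.13849 ≈ 0.170
P(Fenecitis | evidence) = 0.034111 / 0.13849 ≈ 0.246
P(Ostos syndrome | evidence) = 0.074898 / 0.13849 ≈ 0.541
P(Ralett infection | evidence) = 0.0059535 / 0.13849 ≈ 0.043

0.170, 0.246, 0.541, 0.043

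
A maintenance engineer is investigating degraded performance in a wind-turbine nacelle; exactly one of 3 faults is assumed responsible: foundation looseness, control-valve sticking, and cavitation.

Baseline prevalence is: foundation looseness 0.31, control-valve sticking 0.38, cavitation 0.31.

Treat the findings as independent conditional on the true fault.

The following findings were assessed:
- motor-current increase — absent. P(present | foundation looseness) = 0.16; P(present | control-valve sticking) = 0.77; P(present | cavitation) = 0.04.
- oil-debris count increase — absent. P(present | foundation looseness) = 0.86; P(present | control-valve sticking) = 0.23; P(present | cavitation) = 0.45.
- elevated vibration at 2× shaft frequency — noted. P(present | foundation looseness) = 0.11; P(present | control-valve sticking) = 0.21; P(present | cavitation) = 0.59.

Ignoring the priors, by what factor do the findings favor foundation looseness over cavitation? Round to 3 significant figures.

0.0415

Take the product of per-finding likelihoods under each hypothesis (using 1 − P(present | H) for each absent finding), then divide.
  foundation looseness: (1 − 0.16) × (1 − 0.86) × 0.11 = 0.012936
  cavitation: (1 − 0.04) × (1 − 0.45) × 0.59 = 0.31152
Bayes factor = 0.012936 / 0.31152 ≈ 0.0415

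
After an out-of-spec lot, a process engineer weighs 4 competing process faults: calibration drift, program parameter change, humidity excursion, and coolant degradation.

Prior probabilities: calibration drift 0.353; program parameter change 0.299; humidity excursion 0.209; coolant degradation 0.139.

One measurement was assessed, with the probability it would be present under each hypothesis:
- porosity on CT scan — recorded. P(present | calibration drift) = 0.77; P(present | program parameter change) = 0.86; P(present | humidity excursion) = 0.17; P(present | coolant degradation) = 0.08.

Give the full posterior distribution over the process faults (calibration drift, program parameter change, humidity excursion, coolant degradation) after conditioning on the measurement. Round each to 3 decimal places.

For each hypothesis, the unnormalized posterior weight is prior × likelihood:
  calibration drift: 0.353 × 0.77 = 0.27181
  program parameter change: 0.299 × 0.86 = 0.25714
  humidity excursion: 0.209 × 0.17 = 0.03553
  coolant degradation: 0.139 × 0.08 = 0.01112
The unnormalized weights sum to 0.5756.
P(calibration drift | evidence) = 0.27181 / 0.5756 ≈ 0.472
P(program parameter change | evidence) = 0.25714 / 0.5756 ≈ 0.447
P(humidity excursion | evidence) = 0.03553 / 0.5756 ≈ 0.062
P(coolant degradation | evidence) = 0.01112 / 0.5756 ≈ 0.019

0.472, 0.447, 0.062, 0.019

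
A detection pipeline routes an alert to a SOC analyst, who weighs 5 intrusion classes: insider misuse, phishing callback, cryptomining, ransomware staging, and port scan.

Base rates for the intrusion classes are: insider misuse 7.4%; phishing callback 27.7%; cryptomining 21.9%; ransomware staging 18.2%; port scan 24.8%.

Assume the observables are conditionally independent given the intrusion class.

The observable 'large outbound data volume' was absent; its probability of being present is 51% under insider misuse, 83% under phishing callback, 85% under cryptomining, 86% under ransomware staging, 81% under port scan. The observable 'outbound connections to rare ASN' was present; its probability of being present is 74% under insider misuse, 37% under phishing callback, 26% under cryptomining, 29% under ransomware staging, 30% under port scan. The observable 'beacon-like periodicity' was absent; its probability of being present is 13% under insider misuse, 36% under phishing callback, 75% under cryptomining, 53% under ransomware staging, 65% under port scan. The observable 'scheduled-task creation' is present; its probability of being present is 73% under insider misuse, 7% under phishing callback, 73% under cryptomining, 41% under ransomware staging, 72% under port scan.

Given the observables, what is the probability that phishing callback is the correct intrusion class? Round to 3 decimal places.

Multiply each prior by the joint likelihood of the observable pattern (using 1 − P(present | H) for each absent observable):
  insider misuse: 0.074 × (1 − 0.51) × 0.74 × (1 − 0.13) × 0.73 = 0.017041
  phishing callback: 0.277 × (1 − 0.83) × 0.37 × (1 − 0.36) × 0.07 = 0.00078056
  cryptomining: 0.219 × (1 − 0.85) × 0.26 × (1 − 0.75) × 0.73 = 0.0015587
  ransomware staging: 0.182 × (1 − 0.86) × 0.29 × (1 − 0.53) × 0.41 = 0.0014239
  port scan: 0.248 × (1 − 0.81) × 0.30 × (1 − 0.65) × 0.72 = 0.0035623
Marginal likelihood of the evidence = 0.024367.
P(phishing callback | evidence) = 0.00078056 / 0.024367 ≈ 0.032.

0.032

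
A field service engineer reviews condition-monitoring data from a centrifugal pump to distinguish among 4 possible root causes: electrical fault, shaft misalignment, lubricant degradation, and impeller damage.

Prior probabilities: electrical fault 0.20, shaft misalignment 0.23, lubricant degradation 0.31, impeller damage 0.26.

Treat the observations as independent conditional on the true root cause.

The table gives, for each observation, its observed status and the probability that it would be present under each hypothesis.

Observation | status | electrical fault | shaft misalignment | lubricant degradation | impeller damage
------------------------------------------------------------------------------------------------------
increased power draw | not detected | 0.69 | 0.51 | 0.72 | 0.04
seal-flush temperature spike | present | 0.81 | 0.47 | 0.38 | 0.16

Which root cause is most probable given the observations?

For each hypothesis, the unnormalized posterior weight is prior × product of the observation likelihoods (using 1 − P(present | H) for each absent observation):
  electrical fault: 0.20 × (1 − 0.69) × 0.81 = 0.05022
  shaft misalignment: 0.23 × (1 − 0.51) × 0.47 = 0.052969
  lubricant degradation: 0.31 × (1 − 0.72) × 0.38 = 0.032984
  impeller damage: 0.26 × (1 − 0.04) × 0.16 = 0.039936
Normalizing constant Z = 0.05022 + 0.052969 + 0.032984 + 0.039936 = 0.17611.
P(electrical fault | evidence) ≈ 0.05022 / 0.17611 ≈ 0.285
P(shaft misalignment | evidence) ≈ 0.052969 / 0.17611 ≈ 0.301
P(lubricant degradation | evidence) ≈ 0.032984 / 0.17611 ≈ 0.187
P(impeller damage | evidence) ≈ 0.039936 / 0.17611 ≈ 0.227
The largest is 0.301, so shaft misalignment is most probable.

shaft misalignment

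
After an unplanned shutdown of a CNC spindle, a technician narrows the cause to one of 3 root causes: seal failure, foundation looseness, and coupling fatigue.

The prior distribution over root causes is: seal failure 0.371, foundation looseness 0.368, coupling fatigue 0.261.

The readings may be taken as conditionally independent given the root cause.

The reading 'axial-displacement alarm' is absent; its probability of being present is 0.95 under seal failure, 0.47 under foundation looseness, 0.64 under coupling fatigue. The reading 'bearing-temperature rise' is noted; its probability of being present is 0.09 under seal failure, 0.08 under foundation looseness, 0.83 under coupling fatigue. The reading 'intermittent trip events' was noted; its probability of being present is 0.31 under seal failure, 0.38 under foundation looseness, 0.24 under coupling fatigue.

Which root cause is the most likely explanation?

By Bayes' rule with conditional independence, the unnormalized weight for each hypothesis is prior × ∏ likelihoods (using 1 − P(present | H) for each absent reading):
  seal failure: 0.371 × (1 − 0.95) × 0.09 × 0.31 = 0.00051755
  foundation looseness: 0.368 × (1 − 0.47) × 0.08 × 0.38 = 0.0059292
  coupling fatigue: 0.261 × (1 − 0.64) × 0.83 × 0.24 = 0.018717
Normalizing constant Z = 0.00051755 + 0.0059292 + 0.018717 = 0.025164.
P(seal failure | evidence) ≈ 0.00051755 / 0.025164 ≈ 0.021
P(foundation looseness | evidence) ≈ 0.0059292 / 0.025164 ≈ 0.236
P(coupling fatigue | evidence) ≈ 0.018717 / 0.025164 ≈ 0.744
The largest is 0.744, so coupling fatigue is most probable.

coupling fatigue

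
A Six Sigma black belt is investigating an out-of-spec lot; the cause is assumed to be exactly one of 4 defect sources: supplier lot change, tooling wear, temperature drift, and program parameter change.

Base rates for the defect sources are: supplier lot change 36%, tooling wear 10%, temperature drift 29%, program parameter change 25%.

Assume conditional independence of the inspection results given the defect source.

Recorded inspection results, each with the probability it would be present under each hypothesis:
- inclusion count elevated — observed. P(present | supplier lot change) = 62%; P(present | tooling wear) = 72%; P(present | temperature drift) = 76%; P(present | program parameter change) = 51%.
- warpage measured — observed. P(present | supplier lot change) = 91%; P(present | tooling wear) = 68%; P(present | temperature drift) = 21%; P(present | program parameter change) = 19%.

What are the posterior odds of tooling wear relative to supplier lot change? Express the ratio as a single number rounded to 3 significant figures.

Unnormalized posterior weight (prior times the inspection result likelihoods) for each of the two hypotheses:
  tooling wear: 0.10 × 0.72 × 0.68 = 0.04896
  supplier lot change: 0.36 × 0.62 × 0.91 = 0.20311
Odds(tooling wear : supplier lot change) = 0.04896 / 0.20311 ≈ 0.241.

0.241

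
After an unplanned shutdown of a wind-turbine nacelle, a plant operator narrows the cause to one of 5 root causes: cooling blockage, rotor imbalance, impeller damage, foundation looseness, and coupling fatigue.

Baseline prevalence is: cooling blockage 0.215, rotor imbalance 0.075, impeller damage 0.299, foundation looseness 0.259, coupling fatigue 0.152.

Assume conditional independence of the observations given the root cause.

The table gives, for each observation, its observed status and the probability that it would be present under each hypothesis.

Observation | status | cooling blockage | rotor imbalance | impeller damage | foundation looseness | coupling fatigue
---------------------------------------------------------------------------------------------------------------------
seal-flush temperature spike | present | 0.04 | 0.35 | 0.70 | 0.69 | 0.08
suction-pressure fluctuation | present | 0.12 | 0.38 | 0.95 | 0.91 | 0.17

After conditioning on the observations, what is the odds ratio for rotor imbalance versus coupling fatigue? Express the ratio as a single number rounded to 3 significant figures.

4.83

The normalizing constant cancels in an odds ratio, so compute prior × likelihood for the two hypotheses only:
  rotor imbalance: 0.075 × 0.35 × 0.38 = 0.009975
  coupling fatigue: 0.152 × 0.08 × 0.17 = 0.0020672
Posterior odds = 0.009975 / 0.0020672 ≈ 4.83.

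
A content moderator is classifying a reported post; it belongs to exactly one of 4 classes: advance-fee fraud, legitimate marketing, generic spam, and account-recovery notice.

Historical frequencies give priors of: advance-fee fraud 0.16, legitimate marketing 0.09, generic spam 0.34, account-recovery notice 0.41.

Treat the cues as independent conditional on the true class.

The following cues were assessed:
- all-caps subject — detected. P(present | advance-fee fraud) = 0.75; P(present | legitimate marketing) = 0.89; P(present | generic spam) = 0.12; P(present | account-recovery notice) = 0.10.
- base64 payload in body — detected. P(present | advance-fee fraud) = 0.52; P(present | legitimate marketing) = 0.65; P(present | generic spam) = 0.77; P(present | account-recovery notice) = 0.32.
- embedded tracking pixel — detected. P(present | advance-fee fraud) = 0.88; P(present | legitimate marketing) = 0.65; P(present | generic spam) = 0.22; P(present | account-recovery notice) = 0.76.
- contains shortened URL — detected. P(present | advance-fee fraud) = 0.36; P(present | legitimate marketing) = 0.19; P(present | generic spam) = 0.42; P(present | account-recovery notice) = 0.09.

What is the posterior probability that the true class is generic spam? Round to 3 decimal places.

Multiply each prior by the joint likelihood of the cue pattern:
  advance-fee fraud: 0.16 × 0.75 × 0.52 × 0.88 × 0.36 = 0.019768
  legitimate marketing: 0.09 × 0.89 × 0.65 × 0.65 × 0.19 = 0.00643
  generic spam: 0.34 × 0.12 × 0.77 × 0.22 × 0.42 = 0.0029028
  account-recovery notice: 0.41 × 0.10 × 0.32 × 0.76 × 0.09 = 0.00089741
Normalizing constant Z = 0.019768 + 0.00643 + 0.0029028 + 0.00089741 = 0.029999.
P(generic spam | evidence) = 0.0029028 / 0.029999 ≈ 0.097.

0.097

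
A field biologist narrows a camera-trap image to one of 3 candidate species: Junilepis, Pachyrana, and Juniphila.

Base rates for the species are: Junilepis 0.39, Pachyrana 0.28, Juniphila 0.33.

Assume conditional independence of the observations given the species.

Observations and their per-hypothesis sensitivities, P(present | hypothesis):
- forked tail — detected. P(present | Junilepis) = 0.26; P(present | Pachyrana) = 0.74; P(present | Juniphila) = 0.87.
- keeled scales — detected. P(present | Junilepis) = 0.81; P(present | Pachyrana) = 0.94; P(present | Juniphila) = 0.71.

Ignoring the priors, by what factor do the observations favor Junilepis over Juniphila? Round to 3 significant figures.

The Bayes factor is the ratio of the joint likelihoods of the evidence pattern under the two hypotheses.
  Junilepis: 0.26 × 0.81 = 0.2106
  Juniphila: 0.87 × 0.71 = 0.6177
Bayes factor = 0.2106 / 0.6177 ≈ 0.341

0.341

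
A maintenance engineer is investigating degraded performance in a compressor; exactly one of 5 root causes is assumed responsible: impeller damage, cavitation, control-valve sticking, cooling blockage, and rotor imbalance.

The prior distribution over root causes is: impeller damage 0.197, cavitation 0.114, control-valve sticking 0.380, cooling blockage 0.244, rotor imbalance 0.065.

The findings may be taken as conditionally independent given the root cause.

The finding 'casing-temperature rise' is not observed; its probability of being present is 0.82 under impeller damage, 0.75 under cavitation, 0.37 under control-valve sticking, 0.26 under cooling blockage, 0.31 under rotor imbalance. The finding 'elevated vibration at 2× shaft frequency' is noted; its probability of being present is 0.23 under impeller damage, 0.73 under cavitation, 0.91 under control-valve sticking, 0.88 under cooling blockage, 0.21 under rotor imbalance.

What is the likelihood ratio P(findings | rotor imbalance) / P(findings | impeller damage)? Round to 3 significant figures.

Take the product of per-finding likelihoods under each hypothesis (using 1 − P(present | H) for each absent finding), then divide.
  rotor imbalance: (1 − 0.31) × 0.21 = 0.1449
  impeller damage: (1 − 0.82) × 0.23 = 0.0414
Bayes factor = 0.1449 / 0.0414 ≈ 3.50

3.50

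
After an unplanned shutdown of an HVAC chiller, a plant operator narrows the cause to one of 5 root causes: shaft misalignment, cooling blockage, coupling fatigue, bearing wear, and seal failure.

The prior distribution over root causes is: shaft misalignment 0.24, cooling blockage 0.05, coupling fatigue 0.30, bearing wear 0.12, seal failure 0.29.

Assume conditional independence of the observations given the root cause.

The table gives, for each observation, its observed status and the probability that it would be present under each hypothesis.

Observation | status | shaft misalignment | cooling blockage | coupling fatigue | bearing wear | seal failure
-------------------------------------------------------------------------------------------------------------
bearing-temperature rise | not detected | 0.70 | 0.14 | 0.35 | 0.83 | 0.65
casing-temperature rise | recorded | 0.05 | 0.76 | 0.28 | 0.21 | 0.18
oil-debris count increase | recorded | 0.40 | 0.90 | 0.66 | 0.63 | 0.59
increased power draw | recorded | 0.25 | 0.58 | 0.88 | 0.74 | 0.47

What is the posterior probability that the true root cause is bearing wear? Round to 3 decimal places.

By Bayes' rule with conditional independence, the unnormalized weight for each hypothesis is prior × ∏ likelihoods (using 1 − P(present | H) for each absent observation):
  shaft misalignment: 0.24 × (1 − 0.70) × 0.05 × 0.40 × 0.25 = 0.00036
  cooling blockage: 0.05 × (1 − 0.14) × 0.76 × 0.90 × 0.58 = 0.017059
  coupling fatigue: 0.30 × (1 − 0.35) × 0.28 × 0.66 × 0.88 = 0.031712
  bearing wear: 0.12 × (1 − 0.83) × 0.21 × 0.63 × 0.74 = 0.0019972
  seal failure: 0.29 × (1 − 0.65) × 0.18 × 0.59 × 0.47 = 0.0050663
The unnormalized weights sum to 0.056194.
P(bearing wear | evidence) = 0.0019972 / 0.056194 ≈ 0.036.

0.036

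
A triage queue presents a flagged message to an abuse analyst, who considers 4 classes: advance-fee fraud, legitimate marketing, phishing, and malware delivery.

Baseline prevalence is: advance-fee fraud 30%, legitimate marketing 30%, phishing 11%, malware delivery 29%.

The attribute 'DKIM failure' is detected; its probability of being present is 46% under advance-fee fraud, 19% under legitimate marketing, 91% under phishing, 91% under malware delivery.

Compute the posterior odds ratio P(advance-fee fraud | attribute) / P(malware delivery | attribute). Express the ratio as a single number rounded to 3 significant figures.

The normalizing constant cancels in an odds ratio, so compute prior × likelihood for the two hypotheses only:
  advance-fee fraud: 0.30 × 0.46 = 0.138
  malware delivery: 0.29 × 0.91 = 0.2639
Odds(advance-fee fraud : malware delivery) = 0.138 / 0.2639 ≈ 0.523.

0.523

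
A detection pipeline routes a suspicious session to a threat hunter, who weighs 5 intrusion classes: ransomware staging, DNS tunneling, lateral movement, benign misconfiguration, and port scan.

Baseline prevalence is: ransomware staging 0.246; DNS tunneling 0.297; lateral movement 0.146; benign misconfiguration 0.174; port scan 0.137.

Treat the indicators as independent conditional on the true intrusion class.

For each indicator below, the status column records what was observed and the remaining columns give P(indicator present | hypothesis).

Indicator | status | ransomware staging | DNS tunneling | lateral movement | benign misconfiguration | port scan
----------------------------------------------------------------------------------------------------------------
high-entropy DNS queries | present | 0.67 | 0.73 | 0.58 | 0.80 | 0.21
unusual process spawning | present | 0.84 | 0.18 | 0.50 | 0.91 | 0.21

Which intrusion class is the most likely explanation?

ransomware staging

For each hypothesis, the unnormalized posterior weight is prior × product of the indicator likelihoods:
  ransomware staging: 0.246 × 0.67 × 0.84 = 0.13845
  DNS tunneling: 0.297 × 0.73 × 0.18 = 0.039026
  lateral movement: 0.146 × 0.58 × 0.50 = 0.04234
  benign misconfiguration: 0.174 × 0.80 × 0.91 = 0.12667
  port scan: 0.137 × 0.21 × 0.21 = 0.0060417
Normalizing constant Z = 0.13845 + 0.039026 + 0.04234 + 0.12667 + 0.0060417 = 0.35253.
P(ransomware staging | evidence) ≈ 0.13845 / 0.35253 ≈ 0.393
P(DNS tunneling | evidence) ≈ 0.039026 / 0.35253 ≈ 0.111
P(lateral movement | evidence) ≈ 0.04234 / 0.35253 ≈ 0.120
P(benign misconfiguration | evidence) ≈ 0.12667 / 0.35253 ≈ 0.359
P(port scan | evidence) ≈ 0.0060417 / 0.35253 ≈ 0.017
The largest is 0.393, so ransomware staging is most probable.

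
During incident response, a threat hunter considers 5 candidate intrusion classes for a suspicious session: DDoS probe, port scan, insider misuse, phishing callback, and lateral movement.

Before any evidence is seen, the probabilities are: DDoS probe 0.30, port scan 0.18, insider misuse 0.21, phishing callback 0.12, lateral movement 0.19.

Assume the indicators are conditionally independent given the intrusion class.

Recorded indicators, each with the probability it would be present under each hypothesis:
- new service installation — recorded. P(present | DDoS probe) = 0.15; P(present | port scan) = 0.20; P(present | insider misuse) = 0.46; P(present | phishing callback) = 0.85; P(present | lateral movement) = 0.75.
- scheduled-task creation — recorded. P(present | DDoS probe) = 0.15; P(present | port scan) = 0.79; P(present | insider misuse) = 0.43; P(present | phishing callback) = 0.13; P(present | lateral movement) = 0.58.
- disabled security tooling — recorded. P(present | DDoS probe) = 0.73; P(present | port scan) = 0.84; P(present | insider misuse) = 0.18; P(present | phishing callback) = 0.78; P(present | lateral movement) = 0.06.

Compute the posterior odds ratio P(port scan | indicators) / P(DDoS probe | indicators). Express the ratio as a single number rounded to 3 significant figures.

The normalizing constant cancels in an odds ratio, so compute prior × likelihood for the two hypotheses only:
  port scan: 0.18 × 0.20 × 0.79 × 0.84 = 0.02389
  DDoS probe: 0.30 × 0.15 × 0.15 × 0.73 = 0.0049275
Odds(port scan : DDoS probe) = 0.02389 / 0.0049275 ≈ 4.85.

4.85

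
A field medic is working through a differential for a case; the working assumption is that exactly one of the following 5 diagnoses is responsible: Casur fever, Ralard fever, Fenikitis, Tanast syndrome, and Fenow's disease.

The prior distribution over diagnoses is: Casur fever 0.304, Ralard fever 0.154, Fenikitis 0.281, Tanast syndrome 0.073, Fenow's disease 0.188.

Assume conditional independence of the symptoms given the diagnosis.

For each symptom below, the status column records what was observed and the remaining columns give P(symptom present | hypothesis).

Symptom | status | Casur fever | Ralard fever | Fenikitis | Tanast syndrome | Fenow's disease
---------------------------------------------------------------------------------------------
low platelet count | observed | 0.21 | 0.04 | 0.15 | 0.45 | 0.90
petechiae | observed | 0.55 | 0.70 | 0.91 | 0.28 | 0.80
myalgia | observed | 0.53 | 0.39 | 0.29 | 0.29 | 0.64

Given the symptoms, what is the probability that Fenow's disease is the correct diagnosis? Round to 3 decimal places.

Multiply each prior by the joint likelihood of the symptom pattern:
  Casur fever: 0.304 × 0.21 × 0.55 × 0.53 = 0.018609
  Ralard fever: 0.154 × 0.04 × 0.70 × 0.39 = 0.0016817
  Fenikitis: 0.281 × 0.15 × 0.91 × 0.29 = 0.011123
  Tanast syndrome: 0.073 × 0.45 × 0.28 × 0.29 = 0.0026674
  Fenow's disease: 0.188 × 0.90 × 0.80 × 0.64 = 0.08663
Marginal likelihood of the evidence = 0.12071.
P(Fenow's disease | evidence) = 0.08663 / 0.12071 ≈ 0.718.

0.718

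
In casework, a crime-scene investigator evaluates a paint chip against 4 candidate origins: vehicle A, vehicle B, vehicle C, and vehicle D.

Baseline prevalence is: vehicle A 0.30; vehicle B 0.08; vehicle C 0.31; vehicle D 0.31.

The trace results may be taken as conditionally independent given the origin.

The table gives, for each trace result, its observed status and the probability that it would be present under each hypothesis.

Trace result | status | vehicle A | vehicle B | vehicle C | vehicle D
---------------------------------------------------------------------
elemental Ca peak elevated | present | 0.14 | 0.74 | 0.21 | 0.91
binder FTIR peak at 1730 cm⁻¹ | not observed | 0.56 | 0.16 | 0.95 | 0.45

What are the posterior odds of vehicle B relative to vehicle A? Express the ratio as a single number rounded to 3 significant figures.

2.69

Posterior odds equal prior odds times the likelihood ratio; only the two competing hypotheses matter (using 1 − P(present | H) for each absent trace result).
  vehicle B: 0.08 × 0.74 × (1 − 0.16) = 0.049728
  vehicle A: 0.30 × 0.14 × (1 − 0.56) = 0.01848
Odds(vehicle B : vehicle A) = 0.049728 / 0.01848 ≈ 2.69.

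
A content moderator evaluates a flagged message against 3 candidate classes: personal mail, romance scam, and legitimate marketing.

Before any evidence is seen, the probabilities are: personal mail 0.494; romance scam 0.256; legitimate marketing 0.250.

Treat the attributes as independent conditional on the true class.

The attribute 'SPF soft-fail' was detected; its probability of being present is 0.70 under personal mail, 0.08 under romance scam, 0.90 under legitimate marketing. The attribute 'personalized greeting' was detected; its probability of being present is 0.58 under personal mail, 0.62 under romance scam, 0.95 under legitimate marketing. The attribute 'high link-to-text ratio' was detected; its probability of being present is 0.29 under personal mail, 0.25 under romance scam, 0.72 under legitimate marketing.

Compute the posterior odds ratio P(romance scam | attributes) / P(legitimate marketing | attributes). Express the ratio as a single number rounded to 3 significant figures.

0.0206

Unnormalized posterior weight (prior times the attribute likelihoods) for each of the two hypotheses:
  romance scam: 0.256 × 0.08 × 0.62 × 0.25 = 0.0031744
  legitimate marketing: 0.250 × 0.90 × 0.95 × 0.72 = 0.1539
Odds(romance scam : legitimate marketing) = 0.0031744 / 0.1539 ≈ 0.0206.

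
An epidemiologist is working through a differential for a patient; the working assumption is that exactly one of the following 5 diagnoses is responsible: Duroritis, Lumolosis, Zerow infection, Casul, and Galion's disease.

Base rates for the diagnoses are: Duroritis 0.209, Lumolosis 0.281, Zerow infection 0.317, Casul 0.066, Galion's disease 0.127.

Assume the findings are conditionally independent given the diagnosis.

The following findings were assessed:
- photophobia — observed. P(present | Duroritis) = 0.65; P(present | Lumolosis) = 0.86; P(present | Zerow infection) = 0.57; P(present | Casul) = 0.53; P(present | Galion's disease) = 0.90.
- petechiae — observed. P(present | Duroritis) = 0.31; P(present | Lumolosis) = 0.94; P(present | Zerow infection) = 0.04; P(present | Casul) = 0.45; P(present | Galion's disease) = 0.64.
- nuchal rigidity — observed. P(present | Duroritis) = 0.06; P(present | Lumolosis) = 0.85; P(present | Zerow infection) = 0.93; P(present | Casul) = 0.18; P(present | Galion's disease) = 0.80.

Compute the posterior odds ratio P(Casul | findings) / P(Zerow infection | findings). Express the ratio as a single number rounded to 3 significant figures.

Posterior odds equal prior odds times the likelihood ratio; only the two competing hypotheses matter.
  Casul: 0.066 × 0.53 × 0.45 × 0.18 = 0.0028334
  Zerow infection: 0.317 × 0.57 × 0.04 × 0.93 = 0.0067217
Posterior odds = 0.0028334 / 0.0067217 ≈ 0.422.

0.422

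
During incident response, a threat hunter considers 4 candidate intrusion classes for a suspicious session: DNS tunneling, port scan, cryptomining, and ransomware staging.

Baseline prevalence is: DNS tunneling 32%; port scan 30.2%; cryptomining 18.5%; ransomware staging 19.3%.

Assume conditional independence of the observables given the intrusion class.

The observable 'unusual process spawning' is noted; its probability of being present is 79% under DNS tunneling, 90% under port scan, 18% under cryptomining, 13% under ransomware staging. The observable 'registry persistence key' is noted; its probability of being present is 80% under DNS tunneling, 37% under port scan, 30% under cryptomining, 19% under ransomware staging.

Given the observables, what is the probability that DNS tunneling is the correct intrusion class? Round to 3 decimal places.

By Bayes' rule with conditional independence, the unnormalized weight for each hypothesis is prior × ∏ likelihoods:
  DNS tunneling: 0.320 × 0.79 × 0.80 = 0.20224
  port scan: 0.302 × 0.90 × 0.37 = 0.10057
  cryptomining: 0.185 × 0.18 × 0.30 = 0.00999
  ransomware staging: 0.193 × 0.13 × 0.19 = 0.0047671
Normalizing constant Z = 0.20224 + 0.10057 + 0.00999 + 0.0047671 = 0.31756.
P(DNS tunneling | evidence) = 0.20224 / 0.31756 ≈ 0.637.

0.637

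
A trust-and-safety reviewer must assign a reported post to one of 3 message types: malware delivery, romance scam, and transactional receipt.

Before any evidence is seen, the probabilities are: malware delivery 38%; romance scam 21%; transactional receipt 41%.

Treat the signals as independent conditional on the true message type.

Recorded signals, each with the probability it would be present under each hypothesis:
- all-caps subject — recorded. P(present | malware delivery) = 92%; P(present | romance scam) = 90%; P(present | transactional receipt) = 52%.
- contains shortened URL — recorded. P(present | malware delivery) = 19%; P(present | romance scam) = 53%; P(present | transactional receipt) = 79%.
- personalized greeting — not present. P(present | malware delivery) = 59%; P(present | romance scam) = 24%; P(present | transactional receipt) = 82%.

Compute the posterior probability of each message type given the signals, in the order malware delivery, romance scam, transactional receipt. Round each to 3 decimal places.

0.204, 0.569, 0.227

For each hypothesis, the unnormalized posterior weight is prior × product of the signal likelihoods (using 1 − P(present | H) for each absent signal):
  malware delivery: 0.38 × 0.92 × 0.19 × (1 − 0.59) = 0.027234
  romance scam: 0.21 × 0.90 × 0.53 × (1 − 0.24) = 0.076129
  transactional receipt: 0.41 × 0.52 × 0.79 × (1 − 0.82) = 0.030317
Marginal likelihood of the evidence = 0.13368.
P(malware delivery | evidence) = 0.027234 / 0.13368 ≈ 0.204
P(romance scam | evidence) = 0.076129 / 0.13368 ≈ 0.569
P(transactional receipt | evidence) = 0.030317 / 0.13368 ≈ 0.227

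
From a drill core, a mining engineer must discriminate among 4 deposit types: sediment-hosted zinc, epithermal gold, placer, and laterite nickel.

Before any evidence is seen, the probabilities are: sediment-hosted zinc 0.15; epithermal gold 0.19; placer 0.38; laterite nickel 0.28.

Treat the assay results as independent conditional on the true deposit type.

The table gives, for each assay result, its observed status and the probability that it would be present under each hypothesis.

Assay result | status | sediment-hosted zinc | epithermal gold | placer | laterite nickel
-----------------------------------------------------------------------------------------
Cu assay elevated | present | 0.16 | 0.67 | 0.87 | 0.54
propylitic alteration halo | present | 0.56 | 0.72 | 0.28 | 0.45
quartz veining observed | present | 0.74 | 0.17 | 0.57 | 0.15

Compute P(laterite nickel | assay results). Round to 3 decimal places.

By Bayes' rule with conditional independence, the unnormalized weight for each hypothesis is prior × ∏ likelihoods:
  sediment-hosted zinc: 0.15 × 0.16 × 0.56 × 0.74 = 0.0099456
  epithermal gold: 0.19 × 0.67 × 0.72 × 0.17 = 0.015582
  placer: 0.38 × 0.87 × 0.28 × 0.57 = 0.052764
  laterite nickel: 0.28 × 0.54 × 0.45 × 0.15 = 0.010206
Normalizing constant Z = 0.0099456 + 0.015582 + 0.052764 + 0.010206 = 0.088497.
P(laterite nickel | evidence) = 0.010206 / 0.088497 ≈ 0.115.

0.115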